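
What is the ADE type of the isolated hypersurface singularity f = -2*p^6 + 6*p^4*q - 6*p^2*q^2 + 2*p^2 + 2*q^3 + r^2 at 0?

A_2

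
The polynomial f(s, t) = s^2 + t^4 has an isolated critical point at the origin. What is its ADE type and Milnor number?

Type A_{3}, Milnor number mu = 3.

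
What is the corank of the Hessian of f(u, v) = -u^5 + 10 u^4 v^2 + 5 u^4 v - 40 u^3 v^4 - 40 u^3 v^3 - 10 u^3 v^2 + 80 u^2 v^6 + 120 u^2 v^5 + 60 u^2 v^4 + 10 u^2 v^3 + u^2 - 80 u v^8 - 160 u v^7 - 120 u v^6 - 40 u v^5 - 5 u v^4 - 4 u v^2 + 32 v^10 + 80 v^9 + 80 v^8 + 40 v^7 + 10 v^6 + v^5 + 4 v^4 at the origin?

1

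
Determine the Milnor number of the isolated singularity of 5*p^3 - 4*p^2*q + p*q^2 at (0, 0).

4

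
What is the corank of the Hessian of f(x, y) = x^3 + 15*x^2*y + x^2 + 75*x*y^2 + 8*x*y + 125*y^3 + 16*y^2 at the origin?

Hessian at 0 has rank 1.

1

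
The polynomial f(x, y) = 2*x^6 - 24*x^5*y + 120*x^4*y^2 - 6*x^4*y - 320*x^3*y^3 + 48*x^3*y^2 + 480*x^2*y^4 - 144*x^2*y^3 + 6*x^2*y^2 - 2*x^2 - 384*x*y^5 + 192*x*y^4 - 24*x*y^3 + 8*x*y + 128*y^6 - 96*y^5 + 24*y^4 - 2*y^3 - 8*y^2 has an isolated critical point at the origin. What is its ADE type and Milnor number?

Type A2, Milnor number mu = 2.

The Hessian of f at 0 has rank 1. Corank 1: A-series; mu = 2 gives A_2.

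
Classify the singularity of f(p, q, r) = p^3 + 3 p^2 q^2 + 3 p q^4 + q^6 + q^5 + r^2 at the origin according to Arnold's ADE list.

E_8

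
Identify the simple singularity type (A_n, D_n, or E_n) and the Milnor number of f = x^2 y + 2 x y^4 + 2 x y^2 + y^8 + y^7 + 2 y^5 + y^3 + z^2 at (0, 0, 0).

The Hessian of f at 0 has rank 1. Corank 2; j^3 = y*(x + y)^2 has shape L^2 M (L != M), so D-series; mu = 9 gives D_9.

Type D9, Milnor number mu = 9.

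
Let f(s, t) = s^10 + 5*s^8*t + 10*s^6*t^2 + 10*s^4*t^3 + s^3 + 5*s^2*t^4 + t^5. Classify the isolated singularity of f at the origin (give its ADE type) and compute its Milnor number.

Type E8, Milnor number mu = 8.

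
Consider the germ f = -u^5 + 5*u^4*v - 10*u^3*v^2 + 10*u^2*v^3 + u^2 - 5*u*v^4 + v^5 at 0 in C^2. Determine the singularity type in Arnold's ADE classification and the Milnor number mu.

The Hessian of f at 0 has rank 1. Corank 1: A-series; mu = 4 gives A_4.

Type A4, Milnor number mu = 4.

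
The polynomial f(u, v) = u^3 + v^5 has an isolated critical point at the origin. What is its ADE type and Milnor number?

Type E_{8}, Milnor number mu = 8.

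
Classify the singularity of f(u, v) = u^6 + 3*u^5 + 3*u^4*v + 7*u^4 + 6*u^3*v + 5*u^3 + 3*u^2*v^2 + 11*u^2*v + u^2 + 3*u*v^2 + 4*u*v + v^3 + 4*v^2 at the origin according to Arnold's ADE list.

A_2

The Hessian of f at 0 is [[2, 4], [4, 8]] with rank 1, so corank 1. A Groebner basis of the Jacobian ideal J(f) in C{u,v} is {v^2, u + 2*v}; counting standard monomials gives mu = 2. Corank 1: A-series; mu = 2 gives A_2.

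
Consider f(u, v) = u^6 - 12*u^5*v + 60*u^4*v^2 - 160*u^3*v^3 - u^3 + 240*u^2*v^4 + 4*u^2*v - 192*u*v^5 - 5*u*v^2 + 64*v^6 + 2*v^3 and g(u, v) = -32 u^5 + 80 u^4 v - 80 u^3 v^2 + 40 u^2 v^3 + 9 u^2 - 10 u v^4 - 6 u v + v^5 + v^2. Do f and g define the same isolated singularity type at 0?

No.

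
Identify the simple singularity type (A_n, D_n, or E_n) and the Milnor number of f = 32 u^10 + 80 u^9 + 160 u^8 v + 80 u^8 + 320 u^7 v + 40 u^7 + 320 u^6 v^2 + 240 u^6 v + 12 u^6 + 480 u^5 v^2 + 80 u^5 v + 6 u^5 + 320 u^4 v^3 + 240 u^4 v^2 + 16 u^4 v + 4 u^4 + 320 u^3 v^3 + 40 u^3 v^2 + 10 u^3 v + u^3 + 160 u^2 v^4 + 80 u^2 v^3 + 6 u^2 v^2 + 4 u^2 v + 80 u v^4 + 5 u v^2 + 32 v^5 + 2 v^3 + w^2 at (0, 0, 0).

The Hessian of f at 0 has rank 1. Corank 2; j^3 = (u + v)^2*(u + 2*v) has shape L^2 M (L != M), so D-series; mu = 6 gives D_6.

Type D_6, Milnor number mu = 6.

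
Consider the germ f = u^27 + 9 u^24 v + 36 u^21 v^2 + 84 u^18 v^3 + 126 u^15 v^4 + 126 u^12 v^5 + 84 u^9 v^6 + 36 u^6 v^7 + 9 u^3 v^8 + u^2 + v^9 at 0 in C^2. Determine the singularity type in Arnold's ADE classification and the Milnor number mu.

Type A_8, Milnor number mu = 8.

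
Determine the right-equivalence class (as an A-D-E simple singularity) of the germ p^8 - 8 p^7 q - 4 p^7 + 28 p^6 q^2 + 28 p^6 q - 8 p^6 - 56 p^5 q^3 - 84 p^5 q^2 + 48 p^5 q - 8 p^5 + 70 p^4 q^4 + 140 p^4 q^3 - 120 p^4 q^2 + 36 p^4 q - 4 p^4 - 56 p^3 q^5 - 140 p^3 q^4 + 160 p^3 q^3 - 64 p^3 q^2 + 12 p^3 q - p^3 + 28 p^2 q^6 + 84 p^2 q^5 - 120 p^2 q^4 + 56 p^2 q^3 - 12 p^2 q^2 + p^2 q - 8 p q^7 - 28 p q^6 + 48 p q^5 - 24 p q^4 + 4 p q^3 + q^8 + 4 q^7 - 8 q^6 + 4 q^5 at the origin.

The Hessian of f at 0 has rank 0. Corank 2; j^3 = -p^2*(p - q) has shape L^2 M (L != M), so D-series; mu = 9 gives D_9.

D_{9}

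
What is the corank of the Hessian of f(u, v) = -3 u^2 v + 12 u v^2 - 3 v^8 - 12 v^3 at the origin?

2

The Hessian at 0 is [[0, 0], [0, 0]] of rank 0; hence corank 2.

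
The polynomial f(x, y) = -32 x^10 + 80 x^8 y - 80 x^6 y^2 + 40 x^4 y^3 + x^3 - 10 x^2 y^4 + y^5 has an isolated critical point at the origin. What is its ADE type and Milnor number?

The Hessian of f at 0 has rank 0. Corank 2; j^3 = x^3 is a perfect cube, so E-series; the 5-jet and mu = 8 give E_8.

Type E_{8}, Milnor number mu = 8.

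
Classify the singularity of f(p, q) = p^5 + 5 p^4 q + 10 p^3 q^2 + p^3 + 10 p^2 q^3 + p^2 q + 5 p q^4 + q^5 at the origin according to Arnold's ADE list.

D6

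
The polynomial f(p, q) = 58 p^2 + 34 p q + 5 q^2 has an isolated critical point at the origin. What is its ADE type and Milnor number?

Type A_1, Milnor number mu = 1.

The Hessian of f at 0 is [[116, 34], [34, 10]] with rank 2, so corank 0. A Groebner basis of the Jacobian ideal J(f) in C{p,q} is {p, q}; counting standard monomials gives mu = 1. Corank 0: nondegenerate Morse point, so A_1.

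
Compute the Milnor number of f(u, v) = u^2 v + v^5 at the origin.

6

The Hessian of f at 0 has rank 0. Corank 2; j^3 = u^2*v has shape L^2 M (L != M), so D-series; mu = 6 gives D_6.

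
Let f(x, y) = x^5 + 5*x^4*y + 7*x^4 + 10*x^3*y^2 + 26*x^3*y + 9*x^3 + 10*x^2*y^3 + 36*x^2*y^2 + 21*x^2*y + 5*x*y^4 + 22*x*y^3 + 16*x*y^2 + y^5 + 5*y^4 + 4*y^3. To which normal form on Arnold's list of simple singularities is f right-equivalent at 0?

D5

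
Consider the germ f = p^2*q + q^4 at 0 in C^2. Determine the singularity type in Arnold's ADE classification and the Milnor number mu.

The Hessian of f at 0 has rank 0. Corank 2; j^3 = p^2*q has shape L^2 M (L != M), so D-series; mu = 5 gives D_5.

Type D_{5}, Milnor number mu = 5.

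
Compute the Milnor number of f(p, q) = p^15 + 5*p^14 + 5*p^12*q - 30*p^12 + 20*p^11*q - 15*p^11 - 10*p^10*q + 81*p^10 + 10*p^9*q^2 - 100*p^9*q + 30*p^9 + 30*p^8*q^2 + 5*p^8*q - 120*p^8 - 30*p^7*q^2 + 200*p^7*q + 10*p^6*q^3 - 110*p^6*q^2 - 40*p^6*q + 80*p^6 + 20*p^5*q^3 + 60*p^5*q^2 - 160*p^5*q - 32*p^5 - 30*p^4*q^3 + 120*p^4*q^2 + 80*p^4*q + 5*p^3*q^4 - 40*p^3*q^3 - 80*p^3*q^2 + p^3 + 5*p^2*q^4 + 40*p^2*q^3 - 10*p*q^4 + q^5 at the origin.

8

The Hessian of f at 0 has rank 0. Corank 2; j^3 = p^3 is a perfect cube, so E-series; the 5-jet and mu = 8 give E_8.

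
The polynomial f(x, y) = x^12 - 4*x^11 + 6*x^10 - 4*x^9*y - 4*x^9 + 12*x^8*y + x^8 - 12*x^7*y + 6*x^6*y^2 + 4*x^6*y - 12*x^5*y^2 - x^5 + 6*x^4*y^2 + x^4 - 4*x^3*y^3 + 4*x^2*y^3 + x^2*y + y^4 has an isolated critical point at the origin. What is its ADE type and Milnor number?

The Hessian of f at 0 has rank 0. Corank 2; j^3 = x^2*y has shape L^2 M (L != M), so D-series; mu = 5 gives D_5.

Type D5, Milnor number mu = 5.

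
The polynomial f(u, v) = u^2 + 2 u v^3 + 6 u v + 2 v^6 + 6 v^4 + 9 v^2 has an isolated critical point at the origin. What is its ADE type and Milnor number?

The Hessian of f at 0 is [[2, 6], [6, 18]] with rank 1, so corank 1. A Groebner basis of the Jacobian ideal J(f) in C{u,v} is {u*v^2 - 3*u - 9*v, u + v^3 + 3*v, u^2 + 6*u*v + 9*v^2}; counting standard monomials gives mu = 5. Corank 1: A-series; mu = 5 gives A_5.

Type A5, Milnor number mu = 5.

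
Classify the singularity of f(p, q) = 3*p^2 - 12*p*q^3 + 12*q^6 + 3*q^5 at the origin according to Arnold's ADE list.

A4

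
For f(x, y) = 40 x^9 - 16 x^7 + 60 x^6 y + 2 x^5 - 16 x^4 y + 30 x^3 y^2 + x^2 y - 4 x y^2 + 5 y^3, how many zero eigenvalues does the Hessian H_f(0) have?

2

Hessian at 0 has rank 0.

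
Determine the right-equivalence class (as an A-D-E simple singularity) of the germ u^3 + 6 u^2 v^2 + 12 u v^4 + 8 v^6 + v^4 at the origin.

E_{6}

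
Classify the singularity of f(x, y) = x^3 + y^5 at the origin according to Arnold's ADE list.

E_{8}

The Hessian of f at 0 is [[0, 0], [0, 0]] with rank 0, so corank 2. A Groebner basis of the Jacobian ideal J(f) in C{x,y} is {y^4, x^2}; counting standard monomials gives mu = 8. Corank 2; j^3 = x^3 is a perfect cube, so E-series; the 5-jet and mu = 8 give E_8.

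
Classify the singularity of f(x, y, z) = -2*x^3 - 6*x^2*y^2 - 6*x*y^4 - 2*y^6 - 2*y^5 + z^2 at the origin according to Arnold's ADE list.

E_8

The Hessian of f at 0 is [[0, 0, 0], [0, 0, 0], [0, 0, 2]] with rank 1, so corank 2. A Groebner basis of the Jacobian ideal J(f) in C{x,y,z} is {y^4, x^3, x^2/2 + x*y^2, z}; counting standard monomials gives mu = 8. Corank 2; j^3 = -2*x^3 is a perfect cube, so E-series; the 5-jet and mu = 8 give E_8.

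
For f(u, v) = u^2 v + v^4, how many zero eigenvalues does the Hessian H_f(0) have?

2

Hessian at 0 has rank 0.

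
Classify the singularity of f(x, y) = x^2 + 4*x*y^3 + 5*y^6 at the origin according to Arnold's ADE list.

A_5

The Hessian of f at 0 is [[2, 0], [0, 0]] with rank 1, so corank 1. A Groebner basis of the Jacobian ideal J(f) in C{x,y} is {x*y^2, x/2 + y^3, x^2}; counting standard monomials gives mu = 5. Corank 1: A-series; mu = 5 gives A_5.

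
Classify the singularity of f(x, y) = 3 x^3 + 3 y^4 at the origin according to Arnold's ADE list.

E_6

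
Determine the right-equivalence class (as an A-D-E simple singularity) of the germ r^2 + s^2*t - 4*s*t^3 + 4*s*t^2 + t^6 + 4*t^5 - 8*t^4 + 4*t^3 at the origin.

D7

The Hessian of f at 0 is [[0, 0, 0], [0, 0, 0], [0, 0, 2]] with rank 1, so corank 2. A Groebner basis of the Jacobian ideal J(f) in C{s,t,r} is {s^3 - 4*s^2 - 4*s*t^2 - 16*s*t - 16*t^2, s^2*t + 2*s^2/3 + 8*s*t^2/3 + 10*s*t/3 + 4*t^2, -s*t/2 + t^3 - t^2, r}; counting standard monomials gives mu = 7. Corank 2; j^3 = t*(s + 2*t)^2 has shape L^2 M (L != M), so D-series; mu = 7 gives D_7.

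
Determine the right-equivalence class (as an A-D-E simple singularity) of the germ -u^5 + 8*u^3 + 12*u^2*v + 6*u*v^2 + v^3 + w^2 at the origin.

The Hessian of f at 0 has rank 1. Corank 2; j^3 = (2*u + v)^3 is a perfect cube, so E-series; the 5-jet and mu = 8 give E_8.

E8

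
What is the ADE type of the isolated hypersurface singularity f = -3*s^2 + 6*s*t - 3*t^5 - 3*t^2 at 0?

A_{4}

The Hessian of f at 0 has rank 1. Corank 1: A-series; mu = 4 gives A_4.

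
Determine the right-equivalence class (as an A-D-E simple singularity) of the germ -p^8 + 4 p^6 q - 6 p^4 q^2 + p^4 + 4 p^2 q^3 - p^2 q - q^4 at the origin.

The Hessian of f at 0 is [[0, 0], [0, 0]] with rank 0, so corank 2. A Groebner basis of the Jacobian ideal J(f) in C{p,q} is {p^3, p^2/4 + q^3, p*q}; counting standard monomials gives mu = 5. Corank 2; j^3 = -p^2*q has shape L^2 M (L != M), so D-series; mu = 5 gives D_5.

D_5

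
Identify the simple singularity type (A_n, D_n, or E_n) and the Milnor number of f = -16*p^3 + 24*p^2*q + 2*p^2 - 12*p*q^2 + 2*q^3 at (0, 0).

Type A2, Milnor number mu = 2.

The Hessian of f at 0 is [[4, 0], [0, 0]] with rank 1, so corank 1. A Groebner basis of the Jacobian ideal J(f) in C{p,q} is {q^2, p}; counting standard monomials gives mu = 2. Corank 1: A-series; mu = 2 gives A_2.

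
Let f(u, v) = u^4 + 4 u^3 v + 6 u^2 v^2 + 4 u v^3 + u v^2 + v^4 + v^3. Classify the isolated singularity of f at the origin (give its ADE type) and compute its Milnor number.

Type D5, Milnor number mu = 5.

The Hessian of f at 0 is [[0, 0], [0, 0]] with rank 0, so corank 2. A Groebner basis of the Jacobian ideal J(f) in C{u,v} is {u^3 + v^2/4, v^3, u*v + v^2}; counting standard monomials gives mu = 5. Corank 2; j^3 = v^2*(u + v) has shape L^2 M (L != M), so D-series; mu = 5 gives D_5.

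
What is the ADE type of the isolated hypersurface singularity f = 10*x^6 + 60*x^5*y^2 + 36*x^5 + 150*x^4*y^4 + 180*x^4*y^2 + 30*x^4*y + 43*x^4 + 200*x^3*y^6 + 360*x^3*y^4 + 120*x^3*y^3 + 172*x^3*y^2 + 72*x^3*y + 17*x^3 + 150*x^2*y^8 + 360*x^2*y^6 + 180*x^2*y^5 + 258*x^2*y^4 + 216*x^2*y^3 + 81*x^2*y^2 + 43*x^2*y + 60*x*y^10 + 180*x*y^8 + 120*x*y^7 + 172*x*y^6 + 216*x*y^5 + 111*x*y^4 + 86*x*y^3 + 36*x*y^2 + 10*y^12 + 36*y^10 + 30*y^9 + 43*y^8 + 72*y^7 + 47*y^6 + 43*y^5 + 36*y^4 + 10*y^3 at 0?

D4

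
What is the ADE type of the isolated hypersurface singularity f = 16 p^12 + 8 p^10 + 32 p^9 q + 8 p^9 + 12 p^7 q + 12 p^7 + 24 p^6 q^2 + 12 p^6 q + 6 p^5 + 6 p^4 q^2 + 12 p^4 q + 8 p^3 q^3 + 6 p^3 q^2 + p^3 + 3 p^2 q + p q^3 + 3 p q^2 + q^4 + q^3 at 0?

E_{7}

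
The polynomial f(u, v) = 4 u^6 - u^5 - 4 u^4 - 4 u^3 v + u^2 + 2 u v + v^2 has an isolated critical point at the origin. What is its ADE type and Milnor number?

The Hessian of f at 0 is [[2, 2], [2, 2]] with rank 1, so corank 1. A Groebner basis of the Jacobian ideal J(f) in C{u,v} is {u/2 + v^3 + v/2, u^2 - v^2, u*v + v^2}; counting standard monomials gives mu = 4. Corank 1: A-series; mu = 4 gives A_4.

Type A_{4}, Milnor number mu = 4.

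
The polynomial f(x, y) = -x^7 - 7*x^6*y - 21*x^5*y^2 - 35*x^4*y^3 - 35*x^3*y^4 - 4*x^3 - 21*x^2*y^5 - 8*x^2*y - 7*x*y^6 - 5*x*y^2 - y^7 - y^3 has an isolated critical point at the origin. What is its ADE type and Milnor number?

Type D8, Milnor number mu = 8.

The Hessian of f at 0 has rank 0. Corank 2; j^3 = -(x + y)*(2*x + y)^2 has shape L^2 M (L != M), so D-series; mu = 8 gives D_8.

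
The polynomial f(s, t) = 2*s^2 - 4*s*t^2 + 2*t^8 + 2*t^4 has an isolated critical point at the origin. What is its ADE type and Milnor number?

The Hessian of f at 0 has rank 1. Corank 1: A-series; mu = 7 gives A_7.

Type A_7, Milnor number mu = 7.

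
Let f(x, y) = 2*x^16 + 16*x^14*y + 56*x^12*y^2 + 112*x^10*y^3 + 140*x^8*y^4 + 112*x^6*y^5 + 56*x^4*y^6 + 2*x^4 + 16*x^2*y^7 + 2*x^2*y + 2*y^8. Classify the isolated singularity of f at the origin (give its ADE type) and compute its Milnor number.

Type D_9, Milnor number mu = 9.

The Hessian of f at 0 has rank 0. Corank 2; j^3 = 2*x^2*y has shape L^2 M (L != M), so D-series; mu = 9 gives D_9.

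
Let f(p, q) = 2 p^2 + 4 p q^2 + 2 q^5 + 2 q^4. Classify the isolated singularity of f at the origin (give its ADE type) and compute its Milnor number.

Type A_{4}, Milnor number mu = 4.

The Hessian of f at 0 has rank 1. Corank 1: A-series; mu = 4 gives A_4.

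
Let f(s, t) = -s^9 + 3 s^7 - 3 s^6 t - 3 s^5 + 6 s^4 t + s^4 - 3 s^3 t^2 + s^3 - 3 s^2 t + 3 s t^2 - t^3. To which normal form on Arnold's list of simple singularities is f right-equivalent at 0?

E_6

The Hessian of f at 0 has rank 0. Corank 2; j^3 = (s - t)^3 is a perfect cube, so E-series; the 4-jet and mu = 6 give E_6.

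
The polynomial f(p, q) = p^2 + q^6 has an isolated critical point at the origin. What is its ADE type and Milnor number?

The Hessian of f at 0 is [[2, 0], [0, 0]] with rank 1, so corank 1. A Groebner basis of the Jacobian ideal J(f) in C{p,q} is {q^5, p}; counting standard monomials gives mu = 5. Corank 1: A-series; mu = 5 gives A_5.

Type A_5, Milnor number mu = 5.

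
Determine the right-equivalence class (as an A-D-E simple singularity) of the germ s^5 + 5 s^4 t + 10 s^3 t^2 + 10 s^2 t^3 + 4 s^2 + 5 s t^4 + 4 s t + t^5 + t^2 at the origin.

A4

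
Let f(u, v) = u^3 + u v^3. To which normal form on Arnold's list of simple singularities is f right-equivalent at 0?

E_{7}

The Hessian of f at 0 has rank 0. Corank 2; j^3 = u^3 is a perfect cube, so E-series; the 4-jet and mu = 7 give E_7.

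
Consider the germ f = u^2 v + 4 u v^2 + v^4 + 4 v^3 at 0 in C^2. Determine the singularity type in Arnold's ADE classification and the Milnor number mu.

Type D_{5}, Milnor number mu = 5.

The Hessian of f at 0 has rank 0. Corank 2; j^3 = v*(u + 2*v)^2 has shape L^2 M (L != M), so D-series; mu = 5 gives D_5.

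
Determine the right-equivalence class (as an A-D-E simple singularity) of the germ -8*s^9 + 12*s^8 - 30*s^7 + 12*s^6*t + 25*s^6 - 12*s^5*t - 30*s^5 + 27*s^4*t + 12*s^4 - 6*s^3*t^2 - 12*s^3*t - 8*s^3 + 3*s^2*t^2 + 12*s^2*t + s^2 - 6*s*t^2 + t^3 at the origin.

A_2

The Hessian of f at 0 has rank 1. Corank 1: A-series; mu = 2 gives A_2.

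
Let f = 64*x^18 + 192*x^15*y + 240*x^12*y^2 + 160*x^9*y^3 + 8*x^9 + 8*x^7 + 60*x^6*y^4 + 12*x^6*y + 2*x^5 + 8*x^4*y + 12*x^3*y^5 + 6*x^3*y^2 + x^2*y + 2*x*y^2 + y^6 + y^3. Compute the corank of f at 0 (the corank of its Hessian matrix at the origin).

Hessian at 0 has rank 0.

2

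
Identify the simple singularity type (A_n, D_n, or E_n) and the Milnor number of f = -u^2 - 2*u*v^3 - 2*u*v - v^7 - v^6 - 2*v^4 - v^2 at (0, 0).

Type A_{6}, Milnor number mu = 6.

The Hessian of f at 0 is [[-2, -2], [-2, -2]] with rank 1, so corank 1. A Groebner basis of the Jacobian ideal J(f) in C{u,v} is {u + v^3 + v, u^2 + 2*u*v + v^2}; counting standard monomials gives mu = 6. Corank 1: A-series; mu = 6 gives A_6.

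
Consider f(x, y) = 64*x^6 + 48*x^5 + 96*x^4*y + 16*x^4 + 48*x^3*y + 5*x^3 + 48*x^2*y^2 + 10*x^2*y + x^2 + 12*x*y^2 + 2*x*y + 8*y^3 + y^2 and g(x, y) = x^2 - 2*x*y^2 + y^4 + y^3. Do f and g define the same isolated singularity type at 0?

Yes.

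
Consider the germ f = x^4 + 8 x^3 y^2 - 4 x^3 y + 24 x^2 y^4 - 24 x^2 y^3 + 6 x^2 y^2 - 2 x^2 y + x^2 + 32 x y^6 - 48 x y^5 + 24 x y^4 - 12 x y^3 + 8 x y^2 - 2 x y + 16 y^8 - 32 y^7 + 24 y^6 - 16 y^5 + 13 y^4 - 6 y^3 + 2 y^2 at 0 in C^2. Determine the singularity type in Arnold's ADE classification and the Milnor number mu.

Type A_1, Milnor number mu = 1.

The Hessian of f at 0 has rank 2. Corank 0: nondegenerate Morse point, so A_1.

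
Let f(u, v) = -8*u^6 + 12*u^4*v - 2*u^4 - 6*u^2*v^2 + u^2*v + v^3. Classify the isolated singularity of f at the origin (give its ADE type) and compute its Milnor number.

The Hessian of f at 0 is [[0, 0], [0, 0]] with rank 0, so corank 2. A Groebner basis of the Jacobian ideal J(f) in C{u,v} is {v^3, u^2 + 3*v^2, u*v}; counting standard monomials gives mu = 4. Corank 2; j^3 = v*(u^2 + v^2) splits into three distinct lines over C (the quadratic factor has nonzero discriminant), so D_4.

Type D4, Milnor number mu = 4.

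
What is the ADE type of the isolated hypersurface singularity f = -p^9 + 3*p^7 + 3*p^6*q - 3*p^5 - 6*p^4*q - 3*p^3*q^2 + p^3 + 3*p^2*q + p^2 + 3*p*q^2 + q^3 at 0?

A_2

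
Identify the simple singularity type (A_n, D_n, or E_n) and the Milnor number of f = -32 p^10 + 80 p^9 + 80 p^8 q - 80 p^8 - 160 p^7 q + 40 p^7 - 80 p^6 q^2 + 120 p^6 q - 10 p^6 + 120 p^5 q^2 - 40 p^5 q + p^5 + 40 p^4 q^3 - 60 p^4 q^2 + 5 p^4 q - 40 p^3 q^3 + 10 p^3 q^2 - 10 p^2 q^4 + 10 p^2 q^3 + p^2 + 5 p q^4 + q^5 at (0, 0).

Type A_{4}, Milnor number mu = 4.

The Hessian of f at 0 is [[2, 0], [0, 0]] with rank 1, so corank 1. A Groebner basis of the Jacobian ideal J(f) in C{p,q} is {q^4, p}; counting standard monomials gives mu = 4. Corank 1: A-series; mu = 4 gives A_4.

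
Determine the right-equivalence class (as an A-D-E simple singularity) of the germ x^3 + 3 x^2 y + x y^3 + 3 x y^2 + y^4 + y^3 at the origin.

E_7

The Hessian of f at 0 is [[0, 0], [0, 0]] with rank 0, so corank 2. A Groebner basis of the Jacobian ideal J(f) in C{x,y} is {x^3 + 3*x^2*y + 6*x^2 + 12*x*y + 6*y^2, -3*x^2 + x*y^2 - 6*x*y - 3*y^2, 3*x^2 + 6*x*y + y^3 + 3*y^2}; counting standard monomials gives mu = 7. Corank 2; j^3 = (x + y)^3 is a perfect cube, so E-series; the 4-jet and mu = 7 give E_7.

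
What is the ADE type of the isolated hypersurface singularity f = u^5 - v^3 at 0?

E_{8}

The Hessian of f at 0 has rank 0. Corank 2; j^3 = -v^3 is a perfect cube, so E-series; the 5-jet and mu = 8 give E_8.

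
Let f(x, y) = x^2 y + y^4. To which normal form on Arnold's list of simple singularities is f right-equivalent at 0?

D_5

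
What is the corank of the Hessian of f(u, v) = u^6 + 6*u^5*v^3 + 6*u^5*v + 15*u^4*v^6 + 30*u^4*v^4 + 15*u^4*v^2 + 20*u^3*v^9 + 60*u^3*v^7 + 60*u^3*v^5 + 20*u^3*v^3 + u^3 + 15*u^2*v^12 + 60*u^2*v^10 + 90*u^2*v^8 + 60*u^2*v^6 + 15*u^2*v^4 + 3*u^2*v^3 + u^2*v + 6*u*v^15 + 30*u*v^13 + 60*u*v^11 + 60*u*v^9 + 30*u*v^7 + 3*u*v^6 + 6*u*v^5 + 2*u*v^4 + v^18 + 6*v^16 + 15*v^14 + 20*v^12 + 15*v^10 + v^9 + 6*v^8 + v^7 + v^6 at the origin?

Hessian at 0 has rank 0.

2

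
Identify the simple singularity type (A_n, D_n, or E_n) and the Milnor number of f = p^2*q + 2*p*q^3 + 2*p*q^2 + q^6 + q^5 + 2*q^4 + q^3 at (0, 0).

Type D_7, Milnor number mu = 7.

The Hessian of f at 0 has rank 0. Corank 2; j^3 = q*(p + q)^2 has shape L^2 M (L != M), so D-series; mu = 7 gives D_7.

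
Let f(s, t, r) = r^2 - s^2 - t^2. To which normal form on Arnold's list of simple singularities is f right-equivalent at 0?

The Hessian of f at 0 has rank 3. Corank 0: nondegenerate Morse point, so A_1.

A_{1}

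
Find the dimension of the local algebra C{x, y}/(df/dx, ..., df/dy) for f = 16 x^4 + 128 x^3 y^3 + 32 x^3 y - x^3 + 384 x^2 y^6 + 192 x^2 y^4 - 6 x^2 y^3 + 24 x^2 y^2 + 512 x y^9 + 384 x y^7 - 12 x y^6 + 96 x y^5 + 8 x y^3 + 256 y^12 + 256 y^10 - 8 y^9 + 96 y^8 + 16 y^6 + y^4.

The Hessian of f at 0 is [[0, 0], [0, 0]] with rank 0, so corank 2. A Groebner basis of the Jacobian ideal J(f) in C{x,y} is {y^4, x*y^2 + y^3/6, x^2}; counting standard monomials gives mu = 6. Corank 2; j^3 = -x^3 is a perfect cube, so E-series; the 4-jet and mu = 6 give E_6.

6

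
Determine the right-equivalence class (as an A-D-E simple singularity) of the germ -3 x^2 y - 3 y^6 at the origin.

D_{7}

The Hessian of f at 0 is [[0, 0], [0, 0]] with rank 0, so corank 2. A Groebner basis of the Jacobian ideal J(f) in C{x,y} is {x^2/6 + y^5, x^3, x*y}; counting standard monomials gives mu = 7. Corank 2; j^3 = -3*x^2*y has shape L^2 M (L != M), so D-series; mu = 7 gives D_7.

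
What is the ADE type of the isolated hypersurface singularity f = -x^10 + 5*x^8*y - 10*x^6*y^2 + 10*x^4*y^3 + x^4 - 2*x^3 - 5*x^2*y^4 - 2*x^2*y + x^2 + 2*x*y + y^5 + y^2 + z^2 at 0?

The Hessian of f at 0 has rank 2. Corank 1: A-series; mu = 4 gives A_4.

A4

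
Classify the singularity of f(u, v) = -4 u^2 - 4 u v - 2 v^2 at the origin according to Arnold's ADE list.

A_1

The Hessian of f at 0 is [[-8, -4], [-4, -4]] with rank 2, so corank 0. A Groebner basis of the Jacobian ideal J(f) in C{u,v} is {u, v}; counting standard monomials gives mu = 1. Corank 0: nondegenerate Morse point, so A_1.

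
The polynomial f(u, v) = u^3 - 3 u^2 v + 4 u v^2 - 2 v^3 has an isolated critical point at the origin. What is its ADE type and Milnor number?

Type D4, Milnor number mu = 4.

The Hessian of f at 0 is [[0, 0], [0, 0]] with rank 0, so corank 2. A Groebner basis of the Jacobian ideal J(f) in C{u,v} is {v^3, u^2 - 2*v^2/3, u*v - v^2}; counting standard monomials gives mu = 4. Corank 2; j^3 = (u - v)*(u^2 - 2*u*v + 2*v^2) splits into three distinct lines over C (the quadratic factor has nonzero discriminant), so D_4.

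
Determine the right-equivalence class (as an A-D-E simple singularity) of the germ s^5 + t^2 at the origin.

A_4

The Hessian of f at 0 is [[0, 0], [0, 2]] with rank 1, so corank 1. A Groebner basis of the Jacobian ideal J(f) in C{s,t} is {s^4, t}; counting standard monomials gives mu = 4. Corank 1: A-series; mu = 4 gives A_4.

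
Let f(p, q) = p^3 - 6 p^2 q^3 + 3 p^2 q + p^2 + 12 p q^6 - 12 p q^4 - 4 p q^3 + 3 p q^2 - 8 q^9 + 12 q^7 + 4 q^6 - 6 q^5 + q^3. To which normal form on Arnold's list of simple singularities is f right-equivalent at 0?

The Hessian of f at 0 is [[2, 0], [0, 0]] with rank 1, so corank 1. A Groebner basis of the Jacobian ideal J(f) in C{p,q} is {q^2, p}; counting standard monomials gives mu = 2. Corank 1: A-series; mu = 2 gives A_2.

A2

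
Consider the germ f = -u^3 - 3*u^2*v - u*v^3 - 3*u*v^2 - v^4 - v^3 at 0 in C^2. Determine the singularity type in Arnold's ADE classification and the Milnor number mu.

The Hessian of f at 0 has rank 0. Corank 2; j^3 = -(u + v)^3 is a perfect cube, so E-series; the 4-jet and mu = 7 give E_7.

Type E7, Milnor number mu = 7.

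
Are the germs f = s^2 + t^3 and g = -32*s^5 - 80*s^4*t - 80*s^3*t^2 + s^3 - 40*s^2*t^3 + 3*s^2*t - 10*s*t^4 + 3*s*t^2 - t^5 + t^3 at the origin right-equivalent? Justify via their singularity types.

No.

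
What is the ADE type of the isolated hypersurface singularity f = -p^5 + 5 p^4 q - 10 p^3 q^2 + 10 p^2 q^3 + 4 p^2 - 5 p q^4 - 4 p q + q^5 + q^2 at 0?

A_4

The Hessian of f at 0 has rank 1. Corank 1: A-series; mu = 4 gives A_4.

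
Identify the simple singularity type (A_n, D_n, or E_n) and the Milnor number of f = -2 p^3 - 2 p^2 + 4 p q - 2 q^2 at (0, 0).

Type A_2, Milnor number mu = 2.

The Hessian of f at 0 has rank 1. Corank 1: A-series; mu = 2 gives A_2.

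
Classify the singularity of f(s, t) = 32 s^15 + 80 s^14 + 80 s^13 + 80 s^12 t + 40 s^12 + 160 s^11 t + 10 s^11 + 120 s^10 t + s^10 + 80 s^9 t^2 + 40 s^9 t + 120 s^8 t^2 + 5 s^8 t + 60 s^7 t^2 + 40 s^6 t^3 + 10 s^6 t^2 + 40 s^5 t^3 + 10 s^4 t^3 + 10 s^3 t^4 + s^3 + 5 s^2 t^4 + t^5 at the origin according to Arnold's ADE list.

The Hessian of f at 0 has rank 0. Corank 2; j^3 = s^3 is a perfect cube, so E-series; the 5-jet and mu = 8 give E_8.

E8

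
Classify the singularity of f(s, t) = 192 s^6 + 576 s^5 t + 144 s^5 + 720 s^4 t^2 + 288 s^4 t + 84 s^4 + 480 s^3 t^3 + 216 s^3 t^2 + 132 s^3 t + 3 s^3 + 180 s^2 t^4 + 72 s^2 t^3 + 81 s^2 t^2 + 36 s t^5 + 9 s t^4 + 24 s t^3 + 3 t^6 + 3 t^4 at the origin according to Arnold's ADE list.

E6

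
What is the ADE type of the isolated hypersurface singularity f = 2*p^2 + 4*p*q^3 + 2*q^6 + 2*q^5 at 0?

A_4

The Hessian of f at 0 has rank 1. Corank 1: A-series; mu = 4 gives A_4.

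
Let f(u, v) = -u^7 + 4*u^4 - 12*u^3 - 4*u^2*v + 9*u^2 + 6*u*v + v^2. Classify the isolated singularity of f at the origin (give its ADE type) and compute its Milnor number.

Type A_{6}, Milnor number mu = 6.

The Hessian of f at 0 has rank 1. Corank 1: A-series; mu = 6 gives A_6.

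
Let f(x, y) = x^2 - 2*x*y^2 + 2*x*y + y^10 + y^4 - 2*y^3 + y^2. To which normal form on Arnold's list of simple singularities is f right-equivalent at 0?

A9

The Hessian of f at 0 has rank 1. Corank 1: A-series; mu = 9 gives A_9.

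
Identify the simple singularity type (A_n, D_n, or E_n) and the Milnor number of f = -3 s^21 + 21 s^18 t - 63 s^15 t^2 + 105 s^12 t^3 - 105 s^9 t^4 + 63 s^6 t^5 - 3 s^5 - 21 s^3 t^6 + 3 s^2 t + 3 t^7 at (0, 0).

The Hessian of f at 0 is [[0, 0], [0, 0]] with rank 0, so corank 2. A Groebner basis of the Jacobian ideal J(f) in C{s,t} is {s^2/7 + t^6, s^3, s*t}; counting standard monomials gives mu = 8. Corank 2; j^3 = 3*s^2*t has shape L^2 M (L != M), so D-series; mu = 8 gives D_8.

Type D_{8}, Milnor number mu = 8.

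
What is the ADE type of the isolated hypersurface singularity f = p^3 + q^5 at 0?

E_8

The Hessian of f at 0 has rank 0. Corank 2; j^3 = p^3 is a perfect cube, so E-series; the 5-jet and mu = 8 give E_8.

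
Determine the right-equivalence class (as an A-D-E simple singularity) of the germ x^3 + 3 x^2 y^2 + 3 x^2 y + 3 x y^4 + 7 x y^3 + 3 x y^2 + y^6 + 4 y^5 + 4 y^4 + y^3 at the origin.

E7

The Hessian of f at 0 is [[0, 0], [0, 0]] with rank 0, so corank 2. A Groebner basis of the Jacobian ideal J(f) in C{x,y} is {-x^2 - 2*x*y + y^4 - y^3/3 - y^2, x^3 + 2*x^2 + 4*x*y + 5*y^3/3 + 2*y^2, x^2*y - 5*x^2/3 - 10*x*y/3 - 14*y^3/9 - 5*y^2/3, x^2 + x*y^2 + 2*x*y + 4*y^3/3 + y^2}; counting standard monomials gives mu = 7. Corank 2; j^3 = (x + y)^3 is a perfect cube, so E-series; the 4-jet and mu = 7 give E_7.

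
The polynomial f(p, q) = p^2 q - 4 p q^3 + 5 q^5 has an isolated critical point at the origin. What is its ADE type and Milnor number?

Type D_{6}, Milnor number mu = 6.

The Hessian of f at 0 has rank 0. Corank 2; j^3 = p^2*q has shape L^2 M (L != M), so D-series; mu = 6 gives D_6.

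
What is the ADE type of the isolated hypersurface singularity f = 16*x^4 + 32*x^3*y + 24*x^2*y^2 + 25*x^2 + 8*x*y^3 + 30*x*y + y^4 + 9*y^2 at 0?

The Hessian of f at 0 is [[50, 30], [30, 18]] with rank 1, so corank 1. A Groebner basis of the Jacobian ideal J(f) in C{x,y} is {y^3, x + 3*y/5}; counting standard monomials gives mu = 3. Corank 1: A-series; mu = 3 gives A_3.

A_{3}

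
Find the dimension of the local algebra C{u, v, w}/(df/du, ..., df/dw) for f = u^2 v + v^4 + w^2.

5

The Hessian of f at 0 has rank 1. Corank 2; j^3 = u^2*v has shape L^2 M (L != M), so D-series; mu = 5 gives D_5.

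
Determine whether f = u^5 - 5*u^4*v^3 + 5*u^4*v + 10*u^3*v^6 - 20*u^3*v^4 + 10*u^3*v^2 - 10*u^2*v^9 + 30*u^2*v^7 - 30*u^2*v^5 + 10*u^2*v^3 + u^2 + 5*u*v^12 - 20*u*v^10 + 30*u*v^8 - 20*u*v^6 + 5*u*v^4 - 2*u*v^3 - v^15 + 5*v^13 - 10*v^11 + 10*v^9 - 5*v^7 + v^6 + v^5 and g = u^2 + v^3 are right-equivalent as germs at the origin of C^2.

No.

The Hessian of f at 0 has rank 1. Corank 1: A-series; mu = 4 gives A_4. The Hessian of g at 0 has rank 1. Corank 1: A-series; mu = 2 gives A_2. f is A_4 but g is A_2, hence not right-equivalent.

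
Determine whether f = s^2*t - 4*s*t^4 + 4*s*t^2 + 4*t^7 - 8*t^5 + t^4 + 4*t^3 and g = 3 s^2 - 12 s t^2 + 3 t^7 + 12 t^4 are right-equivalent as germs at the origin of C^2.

The Hessian of f at 0 has rank 0. Corank 2; j^3 = t*(s + 2*t)^2 has shape L^2 M (L != M), so D-series; mu = 5 gives D_5. The Hessian of g at 0 has rank 1. Corank 1: A-series; mu = 6 gives A_6. f is D_5 but g is A_6, hence not right-equivalent.

No.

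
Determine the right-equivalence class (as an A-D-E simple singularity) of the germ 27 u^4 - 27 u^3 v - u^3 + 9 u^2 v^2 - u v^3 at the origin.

E_{7}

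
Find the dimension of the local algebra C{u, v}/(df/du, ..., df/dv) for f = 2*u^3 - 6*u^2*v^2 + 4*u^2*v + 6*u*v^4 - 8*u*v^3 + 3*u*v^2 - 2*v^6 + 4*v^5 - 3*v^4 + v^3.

The Hessian of f at 0 is [[0, 0], [0, 0]] with rank 0, so corank 2. A Groebner basis of the Jacobian ideal J(f) in C{u,v} is {v^3, u^2 - 3*v^2/2, u*v + 3*v^2/2}; counting standard monomials gives mu = 4. Corank 2; j^3 = (u + v)*(2*u^2 + 2*u*v + v^2) splits into three distinct lines over C (the quadratic factor has nonzero discriminant), so D_4.

4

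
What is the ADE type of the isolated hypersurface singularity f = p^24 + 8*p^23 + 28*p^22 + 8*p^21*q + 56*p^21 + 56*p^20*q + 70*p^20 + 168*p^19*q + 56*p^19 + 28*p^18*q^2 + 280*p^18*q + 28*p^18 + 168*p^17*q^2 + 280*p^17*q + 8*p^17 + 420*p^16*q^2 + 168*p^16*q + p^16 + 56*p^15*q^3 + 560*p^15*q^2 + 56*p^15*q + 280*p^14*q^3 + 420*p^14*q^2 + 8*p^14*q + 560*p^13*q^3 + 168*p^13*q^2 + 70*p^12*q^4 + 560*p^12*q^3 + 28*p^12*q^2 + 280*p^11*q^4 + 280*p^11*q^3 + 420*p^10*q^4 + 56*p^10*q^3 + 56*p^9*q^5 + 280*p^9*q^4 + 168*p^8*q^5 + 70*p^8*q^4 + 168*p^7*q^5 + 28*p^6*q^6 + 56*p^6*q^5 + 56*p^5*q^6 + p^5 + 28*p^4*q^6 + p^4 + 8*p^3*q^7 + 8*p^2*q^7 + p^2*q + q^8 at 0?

D_9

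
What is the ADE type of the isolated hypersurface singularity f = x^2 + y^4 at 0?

A_{3}

The Hessian of f at 0 has rank 1. Corank 1: A-series; mu = 3 gives A_3.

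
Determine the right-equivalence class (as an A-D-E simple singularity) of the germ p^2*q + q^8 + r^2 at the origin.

The Hessian of f at 0 has rank 1. Corank 2; j^3 = p^2*q has shape L^2 M (L != M), so D-series; mu = 9 gives D_9.

D_9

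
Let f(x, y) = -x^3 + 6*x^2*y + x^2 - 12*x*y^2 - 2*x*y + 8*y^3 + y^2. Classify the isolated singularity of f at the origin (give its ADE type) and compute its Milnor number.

Type A2, Milnor number mu = 2.

The Hessian of f at 0 has rank 1. Corank 1: A-series; mu = 2 gives A_2.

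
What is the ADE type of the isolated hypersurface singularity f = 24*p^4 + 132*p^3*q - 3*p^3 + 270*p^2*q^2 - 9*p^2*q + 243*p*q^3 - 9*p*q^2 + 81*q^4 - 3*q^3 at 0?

The Hessian of f at 0 has rank 0. Corank 2; j^3 = -3*(p + q)^3 is a perfect cube, so E-series; the 4-jet and mu = 7 give E_7.

E7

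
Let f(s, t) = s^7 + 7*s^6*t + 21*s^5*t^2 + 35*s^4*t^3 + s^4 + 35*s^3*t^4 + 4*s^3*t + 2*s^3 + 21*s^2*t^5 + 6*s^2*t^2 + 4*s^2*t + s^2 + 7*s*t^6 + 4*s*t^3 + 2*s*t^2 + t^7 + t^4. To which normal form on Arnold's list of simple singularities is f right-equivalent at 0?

A6

The Hessian of f at 0 is [[2, 0], [0, 0]] with rank 1, so corank 1. A Groebner basis of the Jacobian ideal J(f) in C{s,t} is {-14*s*t/3 - 5*s/3 + t^4 - 4*t^3/3 - 5*t^2/3, s*t^2 + 4*s*t/3 + s/3 + 2*t^3/3 + t^2/3, s^2 + 2*s*t + s + t^2}; counting standard monomials gives mu = 6. Corank 1: A-series; mu = 6 gives A_6.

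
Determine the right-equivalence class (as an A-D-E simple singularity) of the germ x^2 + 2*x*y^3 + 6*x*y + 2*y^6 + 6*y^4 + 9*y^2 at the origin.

A5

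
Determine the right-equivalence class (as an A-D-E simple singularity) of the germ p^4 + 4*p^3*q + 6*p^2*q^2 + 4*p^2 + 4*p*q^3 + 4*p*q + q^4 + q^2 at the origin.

The Hessian of f at 0 has rank 1. Corank 1: A-series; mu = 3 gives A_3.

A_3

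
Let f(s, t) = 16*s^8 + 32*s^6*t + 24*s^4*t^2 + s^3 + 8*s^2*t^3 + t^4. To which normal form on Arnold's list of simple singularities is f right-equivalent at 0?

E6

The Hessian of f at 0 is [[0, 0], [0, 0]] with rank 0, so corank 2. A Groebner basis of the Jacobian ideal J(f) in C{s,t} is {t^3, s^2}; counting standard monomials gives mu = 6. Corank 2; j^3 = s^3 is a perfect cube, so E-series; the 4-jet and mu = 6 give E_6.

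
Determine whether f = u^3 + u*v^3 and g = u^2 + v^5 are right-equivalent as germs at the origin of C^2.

No.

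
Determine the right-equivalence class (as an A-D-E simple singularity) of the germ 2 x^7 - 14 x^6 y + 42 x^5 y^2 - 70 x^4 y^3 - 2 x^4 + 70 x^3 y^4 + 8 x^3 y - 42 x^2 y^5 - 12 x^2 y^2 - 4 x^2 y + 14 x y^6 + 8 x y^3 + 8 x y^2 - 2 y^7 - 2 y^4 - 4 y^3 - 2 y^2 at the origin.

A_{6}

The Hessian of f at 0 is [[0, 0], [0, -4]] with rank 1, so corank 1. A Groebner basis of the Jacobian ideal J(f) in C{x,y} is {y^3, x^2 - 2*x*y + y^2 + y}; counting standard monomials gives mu = 6. Corank 1: A-series; mu = 6 gives A_6.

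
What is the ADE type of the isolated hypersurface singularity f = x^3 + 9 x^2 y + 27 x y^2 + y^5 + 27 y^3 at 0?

E_8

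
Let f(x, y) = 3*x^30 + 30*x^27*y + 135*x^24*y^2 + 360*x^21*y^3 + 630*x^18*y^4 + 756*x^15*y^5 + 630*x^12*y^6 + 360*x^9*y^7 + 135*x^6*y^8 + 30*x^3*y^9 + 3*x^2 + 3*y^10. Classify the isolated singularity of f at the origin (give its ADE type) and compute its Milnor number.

Type A9, Milnor number mu = 9.

The Hessian of f at 0 has rank 1. Corank 1: A-series; mu = 9 gives A_9.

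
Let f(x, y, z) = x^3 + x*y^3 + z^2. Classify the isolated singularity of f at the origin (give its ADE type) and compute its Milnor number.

Type E_{7}, Milnor number mu = 7.

The Hessian of f at 0 is [[0, 0, 0], [0, 0, 0], [0, 0, 2]] with rank 1, so corank 2. A Groebner basis of the Jacobian ideal J(f) in C{x,y,z} is {x^3, x*y^2, 3*x^2 + y^3, z}; counting standard monomials gives mu = 7. Corank 2; j^3 = x^3 is a perfect cube, so E-series; the 4-jet and mu = 7 give E_7.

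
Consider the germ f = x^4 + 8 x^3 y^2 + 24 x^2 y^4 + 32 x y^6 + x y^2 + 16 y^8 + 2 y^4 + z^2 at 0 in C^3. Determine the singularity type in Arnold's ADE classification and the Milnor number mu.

Type D5, Milnor number mu = 5.

The Hessian of f at 0 is [[0, 0, 0], [0, 0, 0], [0, 0, 2]] with rank 1, so corank 2. A Groebner basis of the Jacobian ideal J(f) in C{x,y,z} is {x^3 + y^2/4, y^3, x*y, z}; counting standard monomials gives mu = 5. Corank 2; j^3 = x*y^2 has shape L^2 M (L != M), so D-series; mu = 5 gives D_5.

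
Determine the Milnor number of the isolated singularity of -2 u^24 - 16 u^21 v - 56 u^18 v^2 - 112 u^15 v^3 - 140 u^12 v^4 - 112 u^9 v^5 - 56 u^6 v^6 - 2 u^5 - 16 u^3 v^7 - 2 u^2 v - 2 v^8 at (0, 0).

The Hessian of f at 0 has rank 0. Corank 2; j^3 = -2*u^2*v has shape L^2 M (L != M), so D-series; mu = 9 gives D_9.

9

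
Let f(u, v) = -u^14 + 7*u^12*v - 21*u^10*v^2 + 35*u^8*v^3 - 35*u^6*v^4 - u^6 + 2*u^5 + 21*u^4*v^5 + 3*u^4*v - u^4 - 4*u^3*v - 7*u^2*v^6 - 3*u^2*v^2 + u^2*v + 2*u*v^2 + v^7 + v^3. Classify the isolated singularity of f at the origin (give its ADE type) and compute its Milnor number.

Type D_8, Milnor number mu = 8.

The Hessian of f at 0 has rank 0. Corank 2; j^3 = v*(u + v)^2 has shape L^2 M (L != M), so D-series; mu = 8 gives D_8.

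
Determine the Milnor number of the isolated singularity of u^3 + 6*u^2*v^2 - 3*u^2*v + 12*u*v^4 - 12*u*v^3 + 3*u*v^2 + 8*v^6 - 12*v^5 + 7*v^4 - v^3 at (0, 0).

The Hessian of f at 0 is [[0, 0], [0, 0]] with rank 0, so corank 2. A Groebner basis of the Jacobian ideal J(f) in C{u,v} is {u^3 + 3*u^2/4 - 3*u*v/2 + 3*v^2/4, u^2*v + u^2/2 - u*v + v^2/2, u^2/4 + u*v^2 - u*v/2 + v^2/4, v^3}; counting standard monomials gives mu = 6. Corank 2; j^3 = (u - v)^3 is a perfect cube, so E-series; the 4-jet and mu = 6 give E_6.

6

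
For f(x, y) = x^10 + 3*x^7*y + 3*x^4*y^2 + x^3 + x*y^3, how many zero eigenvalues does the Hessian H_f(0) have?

2

The Hessian at 0 is [[0, 0], [0, 0]] of rank 0; hence corank 2.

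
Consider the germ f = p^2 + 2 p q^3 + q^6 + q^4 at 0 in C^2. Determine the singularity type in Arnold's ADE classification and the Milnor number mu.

Type A3, Milnor number mu = 3.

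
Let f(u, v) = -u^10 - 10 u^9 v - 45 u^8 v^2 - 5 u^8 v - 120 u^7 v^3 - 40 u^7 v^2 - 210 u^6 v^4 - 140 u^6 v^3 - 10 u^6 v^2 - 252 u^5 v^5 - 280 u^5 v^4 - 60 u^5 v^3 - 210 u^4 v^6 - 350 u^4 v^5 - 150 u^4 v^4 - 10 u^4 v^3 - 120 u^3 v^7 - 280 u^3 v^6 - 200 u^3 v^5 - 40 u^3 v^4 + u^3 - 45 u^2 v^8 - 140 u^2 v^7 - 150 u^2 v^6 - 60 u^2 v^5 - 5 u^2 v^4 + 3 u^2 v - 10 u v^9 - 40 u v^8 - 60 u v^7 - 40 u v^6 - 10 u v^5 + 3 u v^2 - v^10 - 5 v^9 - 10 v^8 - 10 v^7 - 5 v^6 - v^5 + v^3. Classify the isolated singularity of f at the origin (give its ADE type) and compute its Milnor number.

Type E_{8}, Milnor number mu = 8.

The Hessian of f at 0 is [[0, 0], [0, 0]] with rank 0, so corank 2. A Groebner basis of the Jacobian ideal J(f) in C{u,v} is {v^4, u^2 + 2*u*v + v^2}; counting standard monomials gives mu = 8. Corank 2; j^3 = (u + v)^3 is a perfect cube, so E-series; the 5-jet and mu = 8 give E_8.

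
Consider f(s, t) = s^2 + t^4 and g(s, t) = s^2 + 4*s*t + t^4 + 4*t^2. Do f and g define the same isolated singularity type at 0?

Yes.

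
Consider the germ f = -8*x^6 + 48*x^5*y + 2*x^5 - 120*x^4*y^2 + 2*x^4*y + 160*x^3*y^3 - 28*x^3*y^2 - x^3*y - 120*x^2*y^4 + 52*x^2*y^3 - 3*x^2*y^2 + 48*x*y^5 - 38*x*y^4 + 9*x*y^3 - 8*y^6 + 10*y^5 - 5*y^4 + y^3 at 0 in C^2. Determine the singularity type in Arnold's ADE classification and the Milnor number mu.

The Hessian of f at 0 is [[0, 0], [0, 0]] with rank 0, so corank 2. A Groebner basis of the Jacobian ideal J(f) in C{x,y} is {x^3 + 15*x*y^2 - 3*y^2, x^2*y - 8*x*y^2, y^3}; counting standard monomials gives mu = 7. Corank 2; j^3 = y^3 is a perfect cube, so E-series; the 4-jet and mu = 7 give E_7.

Type E_{7}, Milnor number mu = 7.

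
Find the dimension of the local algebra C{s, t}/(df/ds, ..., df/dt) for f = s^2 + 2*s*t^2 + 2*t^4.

The Hessian of f at 0 has rank 1. Corank 1: A-series; mu = 3 gives A_3.

3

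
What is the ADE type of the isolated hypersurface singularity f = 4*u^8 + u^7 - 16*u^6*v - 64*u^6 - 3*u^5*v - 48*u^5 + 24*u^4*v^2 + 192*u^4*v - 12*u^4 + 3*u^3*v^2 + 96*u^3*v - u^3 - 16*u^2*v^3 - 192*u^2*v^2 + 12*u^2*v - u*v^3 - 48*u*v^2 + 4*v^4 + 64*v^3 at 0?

E_7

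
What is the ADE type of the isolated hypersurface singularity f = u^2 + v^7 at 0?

The Hessian of f at 0 has rank 1. Corank 1: A-series; mu = 6 gives A_6.

A_{6}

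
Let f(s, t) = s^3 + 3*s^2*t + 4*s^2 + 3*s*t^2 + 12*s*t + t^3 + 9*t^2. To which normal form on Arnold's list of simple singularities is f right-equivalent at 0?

The Hessian of f at 0 has rank 1. Corank 1: A-series; mu = 2 gives A_2.

A2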